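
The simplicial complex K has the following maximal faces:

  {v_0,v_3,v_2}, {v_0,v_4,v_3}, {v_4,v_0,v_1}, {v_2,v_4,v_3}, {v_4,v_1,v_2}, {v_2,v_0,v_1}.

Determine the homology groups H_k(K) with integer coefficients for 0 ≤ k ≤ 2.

H_0 ≅ Z,  H_1 = 0,  H_2 ≅ Z.

Order the vertices as v_0 < v_1 < v_2 < v_3 < v_4. Listing each simplex with vertices in this order, K has dimension 2 with simplices:

  0-simplices (5): [v_0], [v_1], [v_2], [v_3], [v_4]
  1-simplices (9): [v_0,v_1], [v_0,v_2], [v_0,v_3], [v_0,v_4], [v_1,v_2], [v_1,v_4], [v_2,v_3], [v_2,v_4], [v_3,v_4]
  2-simplices (6): [v_0,v_1,v_2], [v_0,v_1,v_4], [v_0,v_2,v_3], [v_0,v_3,v_4], [v_1,v_2,v_4], [v_2,v_3,v_4]

Hence C_0 ≅ Z^5, C_1 ≅ Z^9, C_2 ≅ Z^6.

The boundary map ∂_1: C_1 → C_0 is given by ∂[p,q] = [q] − [p]. For instance
  ∂[v_0,v_3] = [v_3] − [v_0].
As a 5×9 matrix over Z this has rank 4, with invariant factors (1,1,1,1).

∂_2: C_2 → C_1 acts by ∂[p,q,r] = [q,r] − [p,r] + [p,q]. For instance
  ∂[v_0,v_2,v_3] = [v_2,v_3] − [v_0,v_3] + [v_0,v_2],
  ∂[v_0,v_1,v_2] = [v_1,v_2] − [v_0,v_2] + [v_0,v_1].
This gives a 9×6 integer matrix of rank 5; reducing to Smith normal form yields diagonal entries (1,1,1,1,1).

Computing H_k = (kernel of ∂_k) / (image of ∂_{k+1}):

  H_0: rank C_0 − rank ∂_1 = 5 − 4 = 1, and the invariant factors of ∂_1 are all 1, so H_0 ≅ Z.
  H_1: rank ker ∂_1 − rank ∂_2 = (9 − 4) − 5 = 0, and the invariant factors of ∂_2 are all 1, so H_1 ≅ 0.
  H_2: rank ker ∂_2 − rank ∂_3 = (6 − 5) − 0 = 1, and there is no ∂_3, so H_2 ≅ Z.

As a check, the Euler characteristic is 5 − 9 + 6 = 2, which agrees with 1 − 0 + 1 = 2.
(K is a triangulation of the 2-sphere S^2.)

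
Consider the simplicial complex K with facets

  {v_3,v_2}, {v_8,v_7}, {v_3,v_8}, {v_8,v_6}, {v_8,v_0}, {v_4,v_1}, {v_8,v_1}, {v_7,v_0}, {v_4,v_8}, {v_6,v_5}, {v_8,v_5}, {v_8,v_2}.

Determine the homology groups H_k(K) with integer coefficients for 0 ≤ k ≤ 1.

Take the total order v_0 < v_1 < v_2 < v_3 < v_4 < v_5 < v_6 < v_7 < v_8 on the vertex set. Then K (dimension 1) consists of the simplices:

  0-simplices (9): [v_0], [v_1], [v_2], [v_3], [v_4], [v_5], [v_6], [v_7], [v_8]
  1-simplices (12): [v_0,v_7], [v_0,v_8], [v_1,v_4], [v_1,v_8], [v_2,v_3], [v_2,v_8], [v_3,v_8], [v_4,v_8], [v_5,v_6], [v_5,v_8], [v_6,v_8], [v_7,v_8]

giving chain groups C_0 ≅ Z^9, C_1 ≅ Z^12.

The boundary map ∂_1: C_1 → C_0 is given by ∂[p,q] = [q] − [p]. For instance
  ∂[v_6,v_8] = [v_8] − [v_6].
The 9×12 boundary matrix has rank 8 and Smith normal form diag(1,1,1,1,1,1,1,1).

From H_k ≅ ker(∂_k) / im(∂_{k+1}) we obtain:

  H_0: rank C_0 − rank ∂_1 = 9 − 8 = 1, and the invariant factors of ∂_1 are all 1, so H_0 ≅ Z.
  H_1: rank ker ∂_1 − rank ∂_2 = (12 − 8) − 0 = 4, and there is no ∂_2, so H_1 ≅ Z^4.

H_0 = Z,  H_1 = Z^4.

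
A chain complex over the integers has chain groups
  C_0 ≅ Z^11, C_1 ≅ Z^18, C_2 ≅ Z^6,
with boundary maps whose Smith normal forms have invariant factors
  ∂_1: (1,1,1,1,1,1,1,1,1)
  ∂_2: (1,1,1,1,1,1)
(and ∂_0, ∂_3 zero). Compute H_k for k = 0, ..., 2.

H_0 = Z^2,  H_1 = Z^3,  H_2 = 0.

H_0: b_0 = 11 − 0 − 9 = 2; torsion from ∂_1 factors > 1: none. So H_0 = Z^2.
H_1: b_1 = 18 − 9 − 6 = 3; torsion from ∂_2 factors > 1: none. So H_1 = Z^3.
H_2: b_2 = 6 − 6 − 0 = 0; torsion from ∂_3 factors > 1: none. So H_2 = 0.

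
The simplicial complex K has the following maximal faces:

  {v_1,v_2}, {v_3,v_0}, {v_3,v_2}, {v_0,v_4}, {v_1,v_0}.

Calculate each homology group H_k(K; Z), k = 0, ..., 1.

H_0 = Z,  H_1 = Z.

K has 5 vertices, 5 edges.
rank ∂_0 = 0, rank ∂_1 = 4 ⇒ b_0 = 5 − 0 − 4 = 1; all invariant factors of ∂_1 are 1 so no torsion. So H_0 ≅ Z.
rank ∂_1 = 4, rank ∂_2 = 0 ⇒ b_1 = 5 − 4 − 0 = 1. So H_1 ≅ Z.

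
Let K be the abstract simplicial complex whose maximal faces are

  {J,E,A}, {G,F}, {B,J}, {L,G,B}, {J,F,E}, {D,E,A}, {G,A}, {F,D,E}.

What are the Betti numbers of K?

b_0 = 1, b_1 = 2, b_2 = 0.

K has 8 vertices, 14 edges, 5 triangles.
rank ∂_0 = 0, rank ∂_1 = 7 ⇒ b_0 = 8 − 0 − 7 = 1; all invariant factors of ∂_1 are 1 so no torsion. So H_0 = Z.
rank ∂_1 = 7, rank ∂_2 = 5 ⇒ b_1 = 14 − 7 − 5 = 2; all invariant factors of ∂_2 are 1 so no torsion. So H_1 = Z^2.
rank ∂_2 = 5, rank ∂_3 = 0 ⇒ b_2 = 5 − 5 − 0 = 0. So H_2 = 0.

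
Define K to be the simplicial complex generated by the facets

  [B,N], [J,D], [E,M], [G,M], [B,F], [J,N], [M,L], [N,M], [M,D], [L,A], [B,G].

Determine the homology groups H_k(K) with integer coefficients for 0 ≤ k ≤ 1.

We work with the vertex ordering A < B < D < E < F < G < J < L < M < N. The simplices of K, each written with vertices in increasing order, are:

  0-simplices (10): A, B, D, E, F, G, J, L, M, N
  1-simplices (11): AL, BF, BG, BN, DJ, DM, EM, GM, JN, LM, MN

Hence C_0 ≅ Z^10, C_1 ≅ Z^11.

∂_1: C_1 → C_0 sends each edge [p,q] (with p < q) to q − p. For instance
  ∂BG = G − B.
This gives a 10×11 integer matrix of rank 9; reducing to Smith normal form yields diagonal entries (1,1,1,1,1,1,1,1,1).

Now H_k = ker ∂_k / im ∂_{k+1}, so:

  H_0: rank C_0 − rank ∂_1 = 10 − 9 = 1, and the invariant factors of ∂_1 are all 1, so H_0 = Z.
  H_1: rank ker ∂_1 − rank ∂_2 = (11 − 9) − 0 = 2, and there is no ∂_2, so H_1 = Z^2.

As a check, the Euler characteristic is 10 − 11 = -1, which agrees with 1 − 2 = -1.

H_0 ≅ Z,  H_1 ≅ Z^2.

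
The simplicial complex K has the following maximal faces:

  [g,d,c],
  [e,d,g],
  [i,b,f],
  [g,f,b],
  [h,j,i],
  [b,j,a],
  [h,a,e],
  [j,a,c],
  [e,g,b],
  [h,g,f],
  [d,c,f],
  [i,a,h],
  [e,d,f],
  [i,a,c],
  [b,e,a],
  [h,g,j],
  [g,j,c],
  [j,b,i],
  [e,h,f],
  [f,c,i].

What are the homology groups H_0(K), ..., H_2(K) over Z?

H_0 = Z,  H_1 = Z ⊕ Z/2,  H_2 = 0.

Take the total order a < b < c < d < e < f < g < h < i < j on the vertex set. Then K (dimension 2) consists of the simplices:

  0-simplices (10): a, b, c, d, e, f, g, h, i, j
  1-simplices (30): ab, ac, ae, ah, ai, aj, be, bf, bg, bi, bj, cd, cf, cg, ci, cj, de, df, dg, ef, eg, eh, fg, fh, fi, gh, gj, hi, hj, ij
  2-simplices (20): abe, abj, aci, acj, aeh, ahi, beg, bfg, bfi, bij, cdf, cdg, cfi, cgj, def, deg, efh, fgh, ghj, hij

Hence C_0 ≅ Z^10, C_1 ≅ Z^30, C_2 ≅ Z^20.

The boundary map ∂_1: C_1 → C_0 maps an edge to its endpoints' difference, ∂[p,q] = q − p.
This gives a 10×30 integer matrix of rank 9; reducing to Smith normal form yields diagonal entries (1,1,1,1,1,1,1,1,1).

Boundary ∂_2: C_2 → C_1 maps a triangle to the signed sum of its edges. For instance
  ∂ahi = hi − ai + ah,
  ∂hij = ij − hj + hi.
As a 30×20 matrix over Z this has rank 20, with invariant factors (1,1,1,1,1,1,1,1,1,1,1,1,1,1,1,1,1,1,1,2).

Reading off H_k = ker ∂_k / im ∂_{k+1}:

  H_0: rank C_0 − rank ∂_1 = 10 − 9 = 1, and the invariant factors of ∂_1 are all 1, so H_0 ≅ Z.
  H_1: rank ker ∂_1 − rank ∂_2 = (30 − 9) − 20 = 1, and ∂_2 has invariant factor 2 > 1, so H_1 ≅ Z ⊕ Z/2.
  H_2: rank ker ∂_2 − rank ∂_3 = (20 − 20) − 0 = 0, and there is no ∂_3, so H_2 ≅ 0.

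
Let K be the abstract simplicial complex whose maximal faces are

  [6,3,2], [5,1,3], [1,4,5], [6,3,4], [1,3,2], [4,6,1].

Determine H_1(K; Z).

K has 6 vertices, 12 edges, 6 triangles.
rank ∂_1 = 5, rank ∂_2 = 6 ⇒ b_1 = 12 − 5 − 6 = 1; all invariant factors of ∂_2 are 1 so no torsion. So H_1 ≅ Z.

H_1 = Z.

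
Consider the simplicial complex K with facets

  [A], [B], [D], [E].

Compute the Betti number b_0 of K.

b_0 = 4.

Take the total order A < B < D < E on the vertex set. Then K (dimension 0) consists of the simplices:

  0-simplices (4): A, B, D, E

Hence C_0 ≅ Z^4.

Reading off H_k = ker ∂_k / im ∂_{k+1}:

  H_0: rank C_0 − rank ∂_1 = 4 − 0 = 4, and there is no ∂_1, so H_0 ≅ Z^4.

(K is a triangulation of a set of 4 points.)

Hence the Betti numbers are b_0 = 4.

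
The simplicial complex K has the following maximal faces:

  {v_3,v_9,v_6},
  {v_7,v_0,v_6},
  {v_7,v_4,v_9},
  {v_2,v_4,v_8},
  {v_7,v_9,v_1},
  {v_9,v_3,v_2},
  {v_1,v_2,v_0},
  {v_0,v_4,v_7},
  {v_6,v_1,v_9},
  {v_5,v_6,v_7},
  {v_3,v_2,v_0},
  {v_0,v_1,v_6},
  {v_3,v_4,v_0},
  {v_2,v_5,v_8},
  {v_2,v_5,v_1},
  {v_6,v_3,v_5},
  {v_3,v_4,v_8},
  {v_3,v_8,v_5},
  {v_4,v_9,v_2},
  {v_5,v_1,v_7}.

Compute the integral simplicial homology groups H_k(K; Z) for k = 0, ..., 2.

Take the total order v_0 < v_1 < v_2 < v_3 < v_4 < v_5 < v_6 < v_7 < v_8 < v_9 on the vertex set. Then K (dimension 2) consists of the simplices:

  0-simplices (10): [v_0], [v_1], [v_2], [v_3], [v_4], [v_5], [v_6], [v_7], [v_8], [v_9]
  1-simplices (30): (30 of them)
  2-simplices (20): (20 of them)

Hence C_0 ≅ Z^10, C_1 ≅ Z^30, C_2 ≅ Z^20.

The boundary map ∂_1: C_1 → C_0 sends each edge [p,q] (with p < q) to q − p.
The resulting 10×30 matrix has rank 9, and its Smith normal form has invariant factors (1,1,1,1,1,1,1,1,1).

The boundary map ∂_2: C_2 → C_1 sends each 2-simplex [p,q,r] to [q,r] − [p,r] + [p,q]. For instance
  ∂[v_1,v_6,v_9] = [v_6,v_9] − [v_1,v_9] + [v_1,v_6],
  ∂[v_0,v_1,v_2] = [v_1,v_2] − [v_0,v_2] + [v_0,v_1].
The 30×20 boundary matrix has rank 20 and Smith normal form diag(1,1,1,1,1,1,1,1,1,1,1,1,1,1,1,1,1,1,1,2).

Reading off H_k = ker ∂_k / im ∂_{k+1}:

  H_0: rank C_0 − rank ∂_1 = 10 − 9 = 1, and the invariant factors of ∂_1 are all 1, so H_0 = Z.
  H_1: rank ker ∂_1 − rank ∂_2 = (30 − 9) − 20 = 1, and ∂_2 has invariant factor 2 > 1, so H_1 = Z ⊕ Z/2.
  H_2: rank ker ∂_2 − rank ∂_3 = (20 − 20) − 0 = 0, and there is no ∂_3, so H_2 = 0.

H_0 ≅ Z,  H_1 ≅ Z ⊕ Z/2,  H_2 = 0.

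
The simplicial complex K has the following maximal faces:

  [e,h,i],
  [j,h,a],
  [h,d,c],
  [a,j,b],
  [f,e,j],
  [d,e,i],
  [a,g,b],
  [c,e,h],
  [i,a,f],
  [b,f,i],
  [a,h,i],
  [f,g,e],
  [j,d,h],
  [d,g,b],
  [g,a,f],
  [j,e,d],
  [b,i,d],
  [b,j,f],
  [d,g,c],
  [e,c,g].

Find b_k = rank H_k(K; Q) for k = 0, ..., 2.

b_0 = 1, b_1 = 1, b_2 = 0.

Order the vertices as a < b < c < d < e < f < g < h < i < j. Listing each simplex with vertices in this order, K has dimension 2 with simplices:

  0-simplices (10): a, b, c, d, e, f, g, h, i, j
  1-simplices (30): ab, af, ag, ah, ai, aj, bd, bf, bg, bi, bj, cd, ce, cg, ch, de, dg, dh, di, dj, ef, eg, eh, ei, ej, fg, fi, fj, hi, hj
  2-simplices (20): abg, abj, afg, afi, ahi, ahj, bdg, bdi, bfi, bfj, cdg, cdh, ceg, ceh, dei, dej, dhj, efg, efj, ehi

Hence C_0 ≅ Z^10, C_1 ≅ Z^30, C_2 ≅ Z^20.

Boundary ∂_1: C_1 → C_0 maps an edge to its endpoints' difference, ∂[p,q] = q − p.
This gives a 10×30 integer matrix of rank 9; reducing to Smith normal form yields diagonal entries (1,1,1,1,1,1,1,1,1).

The boundary map ∂_2: C_2 → C_1 sends each 2-simplex [p,q,r] to [q,r] − [p,r] + [p,q]. For instance
  ∂ceh = eh − ch + ce,
  ∂bdg = dg − bg + bd.
The resulting 30×20 matrix has rank 20, and its Smith normal form has invariant factors (1,1,1,1,1,1,1,1,1,1,1,1,1,1,1,1,1,1,1,2).

Now H_k = ker ∂_k / im ∂_{k+1}, so:

  H_0: rank C_0 − rank ∂_1 = 10 − 9 = 1, and the invariant factors of ∂_1 are all 1, so H_0 ≅ Z.
  H_1: rank ker ∂_1 − rank ∂_2 = (30 − 9) − 20 = 1, and ∂_2 has invariant factor 2 > 1, so H_1 ≅ Z ⊕ Z/2.
  H_2: rank ker ∂_2 − rank ∂_3 = (20 − 20) − 0 = 0, and there is no ∂_3, so H_2 ≅ 0.

As a check, the Euler characteristic is 10 − 30 + 20 = 0, which agrees with 1 − 1 + 0 = 0.

Hence the Betti numbers are b_0 = 1, b_1 = 1, b_2 = 0.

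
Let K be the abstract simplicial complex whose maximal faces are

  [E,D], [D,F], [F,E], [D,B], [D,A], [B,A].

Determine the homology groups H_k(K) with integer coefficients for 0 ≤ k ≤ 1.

K has 5 vertices, 6 edges.
rank ∂_0 = 0, rank ∂_1 = 4 ⇒ b_0 = 5 − 0 − 4 = 1; all invariant factors of ∂_1 are 1 so no torsion. So H_0 = Z.
rank ∂_1 = 4, rank ∂_2 = 0 ⇒ b_1 = 6 − 4 − 0 = 2. So H_1 = Z^2.

H_0 = Z,  H_1 = Z^2.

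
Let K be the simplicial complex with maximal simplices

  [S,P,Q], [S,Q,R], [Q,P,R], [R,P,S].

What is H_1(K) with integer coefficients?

H_1 = 0.

We work with the vertex ordering P < Q < R < S. The simplices of K, each written with vertices in increasing order, are:

  0-simplices (4): P, Q, R, S
  1-simplices (6): PQ, PR, PS, QR, QS, RS
  2-simplices (4): PQR, PQS, PRS, QRS

so the chain groups are C_0 ≅ Z^4, C_1 ≅ Z^6, C_2 ≅ Z^4.

Boundary ∂_1: C_1 → C_0 is given by ∂[p,q] = [q] − [p]. For instance
  ∂PQ = Q − P.
As a 4×6 matrix over Z this has rank 3, with invariant factors (1,1,1).

∂_2: C_2 → C_1 sends each 2-simplex [p,q,r] to [q,r] − [p,r] + [p,q]. For instance
  ∂PRS = RS − PS + PR,
  ∂QRS = RS − QS + QR.
The 6×4 boundary matrix has rank 3 and Smith normal form diag(1,1,1).

Reading off H_k = ker ∂_k / im ∂_{k+1}:

  H_1: rank ker ∂_1 − rank ∂_2 = (6 − 3) − 3 = 0, and the invariant factors of ∂_2 are all 1, so H_1 ≅ 0.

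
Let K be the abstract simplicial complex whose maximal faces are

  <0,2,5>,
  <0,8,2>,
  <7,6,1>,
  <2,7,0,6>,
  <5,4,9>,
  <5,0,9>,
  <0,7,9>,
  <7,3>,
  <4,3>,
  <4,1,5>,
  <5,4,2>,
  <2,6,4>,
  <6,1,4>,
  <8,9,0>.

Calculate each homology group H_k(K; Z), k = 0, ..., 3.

H_0 ≅ Z,  H_1 ≅ Z,  H_2 = 0,  H_3 = 0.

Take the total order 0 < 1 < 2 < 3 < 4 < 5 < 6 < 7 < 8 < 9 on the vertex set. Then K (dimension 3) consists of the simplices:

  0-simplices (10): [0], [1], [2], [3], [4], [5], [6], [7], [8], [9]
  1-simplices (24): (24 of them)
  2-simplices (15): [0,2,5], [0,2,6], [0,2,7], [0,2,8], [0,5,9], [0,6,7], [0,7,9], [0,8,9], [1,4,5], [1,4,6], [1,6,7], [2,4,5], [2,4,6], [2,6,7], [4,5,9]
  3-simplices (1): [0,2,6,7]

giving chain groups C_0 ≅ Z^10, C_1 ≅ Z^24, C_2 ≅ Z^15, C_3 ≅ Z^1.

Boundary ∂_1: C_1 → C_0 is given by ∂[p,q] = [q] − [p]. For instance
  ∂[0,2] = [2] − [0].
This gives a 10×24 integer matrix of rank 9; reducing to Smith normal form yields diagonal entries (1,1,1,1,1,1,1,1,1).

∂_2: C_2 → C_1 acts by ∂[p,q,r] = [q,r] − [p,r] + [p,q]. For instance
  ∂[0,2,7] = [2,7] − [0,7] + [0,2],
  ∂[0,5,9] = [5,9] − [0,9] + [0,5].
As a 24×15 matrix over Z this has rank 14, with invariant factors (1,1,1,1,1,1,1,1,1,1,1,1,1,1).

∂_3: C_3 → C_2 sends each 3-simplex σ to the alternating sum Σ_i (−1)^i (σ with its i-th vertex removed). For instance
  ∂[0,2,6,7] = [2,6,7] − [0,6,7] + [0,2,7] − [0,2,6].
As a 15×1 matrix over Z this has rank 1, with invariant factors (1).

Computing H_k = (kernel of ∂_k) / (image of ∂_{k+1}):

  H_0: rank C_0 − rank ∂_1 = 10 − 9 = 1, and the invariant factors of ∂_1 are all 1, so H_0 ≅ Z.
  H_1: rank ker ∂_1 − rank ∂_2 = (24 − 9) − 14 = 1, and the invariant factors of ∂_2 are all 1, so H_1 ≅ Z.
  H_2: rank ker ∂_2 − rank ∂_3 = (15 − 14) − 1 = 0, and the invariant factors of ∂_3 are all 1, so H_2 ≅ 0.
  H_3: rank ker ∂_3 − rank ∂_4 = (1 − 1) − 0 = 0, and there is no ∂_4, so H_3 ≅ 0.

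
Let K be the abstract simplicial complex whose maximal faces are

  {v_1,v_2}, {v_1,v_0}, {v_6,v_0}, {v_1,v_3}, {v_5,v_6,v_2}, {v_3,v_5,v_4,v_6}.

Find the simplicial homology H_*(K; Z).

H_0 = Z,  H_1 = Z^2,  H_2 = 0,  H_3 = 0.

K has 7 vertices, 12 edges, 5 triangles, 1 3-simplex.
rank ∂_0 = 0, rank ∂_1 = 6 ⇒ b_0 = 7 − 0 − 6 = 1; all invariant factors of ∂_1 are 1 so no torsion. So H_0 = Z.
rank ∂_1 = 6, rank ∂_2 = 4 ⇒ b_1 = 12 − 6 − 4 = 2; all invariant factors of ∂_2 are 1 so no torsion. So H_1 = Z^2.
rank ∂_2 = 4, rank ∂_3 = 1 ⇒ b_2 = 5 − 4 − 1 = 0; all invariant factors of ∂_3 are 1 so no torsion. So H_2 = 0.
rank ∂_3 = 1, rank ∂_4 = 0 ⇒ b_3 = 1 − 1 − 0 = 0. So H_3 = 0.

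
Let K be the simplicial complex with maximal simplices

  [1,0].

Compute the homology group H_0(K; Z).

H_0 = Z.

K has 2 vertices, 1 edge.
rank ∂_0 = 0, rank ∂_1 = 1 ⇒ b_0 = 2 − 0 − 1 = 1; all invariant factors of ∂_1 are 1 so no torsion. So H_0 ≅ Z.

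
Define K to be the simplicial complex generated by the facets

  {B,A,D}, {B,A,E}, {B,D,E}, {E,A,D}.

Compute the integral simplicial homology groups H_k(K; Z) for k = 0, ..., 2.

H_0 = Z,  H_1 = 0,  H_2 = Z.

Order the vertices as A < B < D < E. Listing each simplex with vertices in this order, K has dimension 2 with simplices:

  0-simplices (4): A, B, D, E
  1-simplices (6): AB, AD, AE, BD, BE, DE
  2-simplices (4): ABD, ABE, ADE, BDE

giving chain groups C_0 ≅ Z^4, C_1 ≅ Z^6, C_2 ≅ Z^4.

Boundary ∂_1: C_1 → C_0 maps an edge to its endpoints' difference, ∂[p,q] = q − p. For instance
  ∂BE = E − B.
The 4×6 boundary matrix has rank 3 and Smith normal form diag(1,1,1).

The boundary map ∂_2: C_2 → C_1 acts by ∂[p,q,r] = [q,r] − [p,r] + [p,q]. For instance
  ∂ABE = BE − AE + AB,
  ∂ADE = DE − AE + AD.
As a 6×4 matrix over Z this has rank 3, with invariant factors (1,1,1).

Computing H_k = (kernel of ∂_k) / (image of ∂_{k+1}):

  H_0: rank C_0 − rank ∂_1 = 4 − 3 = 1, and the invariant factors of ∂_1 are all 1, so H_0 ≅ Z.
  H_1: rank ker ∂_1 − rank ∂_2 = (6 − 3) − 3 = 0, and the invariant factors of ∂_2 are all 1, so H_1 ≅ 0.
  H_2: rank ker ∂_2 − rank ∂_3 = (4 − 3) − 0 = 1, and there is no ∂_3, so H_2 ≅ Z.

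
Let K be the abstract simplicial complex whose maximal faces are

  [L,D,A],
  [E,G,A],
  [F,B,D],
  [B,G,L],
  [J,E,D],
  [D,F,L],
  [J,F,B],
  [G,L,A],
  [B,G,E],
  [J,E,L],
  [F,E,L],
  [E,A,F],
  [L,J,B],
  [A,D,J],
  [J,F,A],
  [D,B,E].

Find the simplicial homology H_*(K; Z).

Order the vertices as A < B < D < E < F < G < J < L. Listing each simplex with vertices in this order, K has dimension 2 with simplices:

  0-simplices (8): A, B, D, E, F, G, J, L
  1-simplices (24): AD, AE, AF, AG, AJ, AL, BD, BE, BF, BG, BJ, BL, DE, DF, DJ, DL, EF, EG, EJ, EL, FJ, FL, GL, JL
  2-simplices (16): ADJ, ADL, AEF, AEG, AFJ, AGL, BDE, BDF, BEG, BFJ, BGL, BJL, DEJ, DFL, EFL, EJL

Hence C_0 ≅ Z^8, C_1 ≅ Z^24, C_2 ≅ Z^16.

The boundary map ∂_1: C_1 → C_0 is given by ∂[p,q] = [q] − [p]. For instance
  ∂DJ = J − D.
As a 8×24 matrix over Z this has rank 7, with invariant factors (1,1,1,1,1,1,1).

The boundary map ∂_2: C_2 → C_1 acts by ∂[p,q,r] = [q,r] − [p,r] + [p,q]. For instance
  ∂BDE = DE − BE + BD,
  ∂EFL = FL − EL + EF.
The 24×16 boundary matrix has rank 15 and Smith normal form diag(1,1,1,1,1,1,1,1,1,1,1,1,1,1,1).

From H_k ≅ ker(∂_k) / im(∂_{k+1}) we obtain:

  H_0: rank C_0 − rank ∂_1 = 8 − 7 = 1, and the invariant factors of ∂_1 are all 1, so H_0 ≅ Z.
  H_1: rank ker ∂_1 − rank ∂_2 = (24 − 7) − 15 = 2, and the invariant factors of ∂_2 are all 1, so H_1 ≅ Z^2.
  H_2: rank ker ∂_2 − rank ∂_3 = (16 − 15) − 0 = 1, and there is no ∂_3, so H_2 ≅ Z.

H_0 ≅ Z,  H_1 ≅ Z^2,  H_2 ≅ Z.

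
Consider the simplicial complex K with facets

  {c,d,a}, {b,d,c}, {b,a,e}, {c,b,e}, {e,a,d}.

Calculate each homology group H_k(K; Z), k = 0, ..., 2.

Fix the vertex order a < b < c < d < e and write every simplex with vertices in increasing order. Then dim K = 2 and the simplices of K are:

  0-simplices (5): a, b, c, d, e
  1-simplices (10): ab, ac, ad, ae, bc, bd, be, cd, ce, de
  2-simplices (5): abe, acd, ade, bcd, bce

so the chain groups are C_0 ≅ Z^5, C_1 ≅ Z^10, C_2 ≅ Z^5.

∂_1: C_1 → C_0 maps an edge to its endpoints' difference, ∂[p,q] = q − p. For instance
  ∂bd = d − b.
The resulting 5×10 matrix has rank 4, and its Smith normal form has invariant factors (1,1,1,1).

∂_2: C_2 → C_1 sends each 2-simplex [p,q,r] to [q,r] − [p,r] + [p,q]. For instance
  ∂bce = ce − be + bc,
  ∂acd = cd − ad + ac.
The resulting 10×5 matrix has rank 5, and its Smith normal form has invariant factors (1,1,1,1,1).

Now H_k = ker ∂_k / im ∂_{k+1}, so:

  H_0: rank C_0 − rank ∂_1 = 5 − 4 = 1, and the invariant factors of ∂_1 are all 1, so H_0 = Z.
  H_1: rank ker ∂_1 − rank ∂_2 = (10 − 4) − 5 = 1, and the invariant factors of ∂_2 are all 1, so H_1 = Z.
  H_2: rank ker ∂_2 − rank ∂_3 = (5 − 5) − 0 = 0, and there is no ∂_3, so H_2 = 0.

H_0 ≅ Z,  H_1 ≅ Z,  H_2 = 0.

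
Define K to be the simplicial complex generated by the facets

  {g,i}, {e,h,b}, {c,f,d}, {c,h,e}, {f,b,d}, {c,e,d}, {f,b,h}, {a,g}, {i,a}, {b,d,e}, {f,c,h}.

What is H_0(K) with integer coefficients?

H_0 = Z^2.

We work with the vertex ordering a < b < c < d < e < f < g < h < i. The simplices of K, each written with vertices in increasing order, are:

  0-simplices (9): a, b, c, d, e, f, g, h, i
  1-simplices (15): ag, ai, bd, be, bf, bh, cd, ce, cf, ch, de, df, eh, fh, gi
  2-simplices (8): bde, bdf, beh, bfh, cde, cdf, ceh, cfh

so the chain groups are C_0 ≅ Z^9, C_1 ≅ Z^15, C_2 ≅ Z^8.

Boundary ∂_1: C_1 → C_0 is given by ∂[p,q] = [q] − [p]. For instance
  ∂fh = h − f.
The 9×15 boundary matrix has rank 7 and Smith normal form diag(1,1,1,1,1,1,1).

Boundary ∂_2: C_2 → C_1 sends each 2-simplex [p,q,r] to [q,r] − [p,r] + [p,q]. For instance
  ∂cfh = fh − ch + cf,
  ∂beh = eh − bh + be.
The resulting 15×8 matrix has rank 7, and its Smith normal form has invariant factors (1,1,1,1,1,1,1).

From H_k ≅ ker(∂_k) / im(∂_{k+1}) we obtain:

  H_0: rank C_0 − rank ∂_1 = 9 − 7 = 2, and the invariant factors of ∂_1 are all 1, so H_0 = Z^2.

(K is a triangulation of the disjoint union of the circle S^1 and the 2-sphere S^2.)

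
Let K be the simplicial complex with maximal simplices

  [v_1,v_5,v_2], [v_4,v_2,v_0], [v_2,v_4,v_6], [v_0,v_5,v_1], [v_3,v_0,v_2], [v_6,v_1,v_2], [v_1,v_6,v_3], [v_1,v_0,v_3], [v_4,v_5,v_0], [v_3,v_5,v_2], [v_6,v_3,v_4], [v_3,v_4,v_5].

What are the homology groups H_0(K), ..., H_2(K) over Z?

H_0 = Z,  H_1 = Z/2,  H_2 = 0.

Fix the vertex order v_0 < v_1 < v_2 < v_3 < v_4 < v_5 < v_6 and write every simplex with vertices in increasing order. Then dim K = 2 and the simplices of K are:

  0-simplices (7): [v_0], [v_1], [v_2], [v_3], [v_4], [v_5], [v_6]
  1-simplices (18): (18 of them)
  2-simplices (12): (12 of them)

giving chain groups C_0 ≅ Z^7, C_1 ≅ Z^18, C_2 ≅ Z^12.

The boundary map ∂_1: C_1 → C_0 is given by ∂[p,q] = [q] − [p].
As a 7×18 matrix over Z this has rank 6, with invariant factors (1,1,1,1,1,1).

∂_2: C_2 → C_1 sends each 2-simplex [p,q,r] to [q,r] − [p,r] + [p,q]. For instance
  ∂[v_0,v_1,v_3] = [v_1,v_3] − [v_0,v_3] + [v_0,v_1],
  ∂[v_3,v_4,v_6] = [v_4,v_6] − [v_3,v_6] + [v_3,v_4].
The resulting 18×12 matrix has rank 12, and its Smith normal form has invariant factors (1,1,1,1,1,1,1,1,1,1,1,2).

Computing H_k = (kernel of ∂_k) / (image of ∂_{k+1}):

  H_0: rank C_0 − rank ∂_1 = 7 − 6 = 1, and the invariant factors of ∂_1 are all 1, so H_0 = Z.
  H_1: rank ker ∂_1 − rank ∂_2 = (18 − 6) − 12 = 0, and ∂_2 has invariant factor 2 > 1, so H_1 = Z/2.
  H_2: rank ker ∂_2 − rank ∂_3 = (12 − 12) − 0 = 0, and there is no ∂_3, so H_2 = 0.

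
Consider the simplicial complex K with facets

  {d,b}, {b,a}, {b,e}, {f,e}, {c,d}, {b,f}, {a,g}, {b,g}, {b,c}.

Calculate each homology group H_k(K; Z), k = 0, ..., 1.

We work with the vertex ordering a < b < c < d < e < f < g. The simplices of K, each written with vertices in increasing order, are:

  0-simplices (7): a, b, c, d, e, f, g
  1-simplices (9): ab, ag, bc, bd, be, bf, bg, cd, ef

Hence C_0 ≅ Z^7, C_1 ≅ Z^9.

Boundary ∂_1: C_1 → C_0 sends each edge [p,q] (with p < q) to q − p. For instance
  ∂bd = d − b.
As a 7×9 matrix over Z this has rank 6, with invariant factors (1,1,1,1,1,1).

Reading off H_k = ker ∂_k / im ∂_{k+1}:

  H_0: rank C_0 − rank ∂_1 = 7 − 6 = 1, and the invariant factors of ∂_1 are all 1, so H_0 ≅ Z.
  H_1: rank ker ∂_1 − rank ∂_2 = (9 − 6) − 0 = 3, and there is no ∂_2, so H_1 ≅ Z^3.

H_0 = Z,  H_1 = Z^3.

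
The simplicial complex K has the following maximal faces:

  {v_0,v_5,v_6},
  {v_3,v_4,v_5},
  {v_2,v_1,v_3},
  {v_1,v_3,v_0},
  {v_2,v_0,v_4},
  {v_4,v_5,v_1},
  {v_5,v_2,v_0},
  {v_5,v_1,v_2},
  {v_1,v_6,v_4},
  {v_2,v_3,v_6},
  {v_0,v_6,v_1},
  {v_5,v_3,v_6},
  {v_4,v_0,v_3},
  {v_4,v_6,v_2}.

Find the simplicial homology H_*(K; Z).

Order the vertices as v_0 < v_1 < v_2 < v_3 < v_4 < v_5 < v_6. Listing each simplex with vertices in this order, K has dimension 2 with simplices:

  0-simplices (7): [v_0], [v_1], [v_2], [v_3], [v_4], [v_5], [v_6]
  1-simplices (21): (21 of them)
  2-simplices (14): (14 of them)

giving chain groups C_0 ≅ Z^7, C_1 ≅ Z^21, C_2 ≅ Z^14.

Boundary ∂_1: C_1 → C_0 sends each edge [p,q] (with p < q) to q − p.
This gives a 7×21 integer matrix of rank 6; reducing to Smith normal form yields diagonal entries (1,1,1,1,1,1).

Boundary ∂_2: C_2 → C_1 sends each 2-simplex [p,q,r] to [q,r] − [p,r] + [p,q]. For instance
  ∂[v_0,v_2,v_5] = [v_2,v_5] − [v_0,v_5] + [v_0,v_2],
  ∂[v_1,v_4,v_6] = [v_4,v_6] − [v_1,v_6] + [v_1,v_4].
The 21×14 boundary matrix has rank 13 and Smith normal form diag(1,1,1,1,1,1,1,1,1,1,1,1,1).

Now H_k = ker ∂_k / im ∂_{k+1}, so:

  H_0: rank C_0 − rank ∂_1 = 7 − 6 = 1, and the invariant factors of ∂_1 are all 1, so H_0 ≅ Z.
  H_1: rank ker ∂_1 − rank ∂_2 = (21 − 6) − 13 = 2, and the invariant factors of ∂_2 are all 1, so H_1 ≅ Z^2.
  H_2: rank ker ∂_2 − rank ∂_3 = (14 − 13) − 0 = 1, and there is no ∂_3, so H_2 ≅ Z.

As a check, the Euler characteristic is 7 − 21 + 14 = 0, which agrees with 1 − 2 + 1 = 0.
(K is a triangulation of the torus T^2.)

H_0 ≅ Z,  H_1 ≅ Z^2,  H_2 ≅ Z.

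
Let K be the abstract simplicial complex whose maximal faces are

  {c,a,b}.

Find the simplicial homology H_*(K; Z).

We work with the vertex ordering a < b < c. The simplices of K, each written with vertices in increasing order, are:

  0-simplices (3): a, b, c
  1-simplices (3): ab, ac, bc
  2-simplices (1): abc

so the chain groups are C_0 ≅ Z^3, C_1 ≅ Z^3, C_2 ≅ Z^1.

Boundary ∂_1: C_1 → C_0 is given by ∂[p,q] = [q] − [p]. For instance
  ∂bc = c − b.
This gives a 3×3 integer matrix of rank 2; reducing to Smith normal form yields diagonal entries (1,1).

∂_2: C_2 → C_1 acts by ∂[p,q,r] = [q,r] − [p,r] + [p,q]. For instance
  ∂abc = bc − ac + ab.
The 3×1 boundary matrix has rank 1 and Smith normal form diag(1).

Computing H_k = (kernel of ∂_k) / (image of ∂_{k+1}):

  H_0: rank C_0 − rank ∂_1 = 3 − 2 = 1, and the invariant factors of ∂_1 are all 1, so H_0 ≅ Z.
  H_1: rank ker ∂_1 − rank ∂_2 = (3 − 2) − 1 = 0, and the invariant factors of ∂_2 are all 1, so H_1 ≅ 0.
  H_2: rank ker ∂_2 − rank ∂_3 = (1 − 1) − 0 = 0, and there is no ∂_3, so H_2 ≅ 0.

(K is a triangulation of the 2-simplex.)

H_0 ≅ Z,  H_1 = 0,  H_2 = 0.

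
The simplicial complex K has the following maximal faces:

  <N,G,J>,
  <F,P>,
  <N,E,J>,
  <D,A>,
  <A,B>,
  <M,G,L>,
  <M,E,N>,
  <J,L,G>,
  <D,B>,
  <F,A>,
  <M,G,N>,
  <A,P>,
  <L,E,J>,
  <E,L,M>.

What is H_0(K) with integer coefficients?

Fix the vertex order A < B < D < E < F < G < J < L < M < N < P and write every simplex with vertices in increasing order. Then dim K = 2 and the simplices of K are:

  0-simplices (11): A, B, D, E, F, G, J, L, M, N, P
  1-simplices (18): AB, AD, AF, AP, BD, EJ, EL, EM, EN, FP, GJ, GL, GM, GN, JL, JN, LM, MN
  2-simplices (8): EJL, EJN, ELM, EMN, GJL, GJN, GLM, GMN

giving chain groups C_0 ≅ Z^11, C_1 ≅ Z^18, C_2 ≅ Z^8.

The boundary map ∂_1: C_1 → C_0 is given by ∂[p,q] = [q] − [p].
As a 11×18 matrix over Z this has rank 9, with invariant factors (1,1,1,1,1,1,1,1,1).

∂_2: C_2 → C_1 maps a triangle to the signed sum of its edges. For instance
  ∂EJN = JN − EN + EJ,
  ∂EJL = JL − EL + EJ.
The 18×8 boundary matrix has rank 7 and Smith normal form diag(1,1,1,1,1,1,1).

Now H_k = ker ∂_k / im ∂_{k+1}, so:

  H_0: rank C_0 − rank ∂_1 = 11 − 9 = 2, and the invariant factors of ∂_1 are all 1, so H_0 ≅ Z^2.

H_0 = Z^2.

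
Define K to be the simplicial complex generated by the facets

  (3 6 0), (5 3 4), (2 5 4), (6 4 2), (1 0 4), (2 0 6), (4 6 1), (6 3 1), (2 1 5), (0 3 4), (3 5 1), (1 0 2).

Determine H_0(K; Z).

H_0 ≅ Z.

We work with the vertex ordering 0 < 1 < 2 < 3 < 4 < 5 < 6. The simplices of K, each written with vertices in increasing order, are:

  0-simplices (7): [0], [1], [2], [3], [4], [5], [6]
  1-simplices (18): [0,1], [0,2], [0,3], [0,4], [0,6], [1,2], [1,3], [1,4], [1,5], [1,6], [2,4], [2,5], [2,6], [3,4], [3,5], [3,6], [4,5], [4,6]
  2-simplices (12): [0,1,2], [0,1,4], [0,2,6], [0,3,4], [0,3,6], [1,2,5], [1,3,5], [1,3,6], [1,4,6], [2,4,5], [2,4,6], [3,4,5]

giving chain groups C_0 ≅ Z^7, C_1 ≅ Z^18, C_2 ≅ Z^12.

∂_1: C_1 → C_0 maps an edge to its endpoints' difference, ∂[p,q] = q − p. For instance
  ∂[4,5] = [5] − [4].
This gives a 7×18 integer matrix of rank 6; reducing to Smith normal form yields diagonal entries (1,1,1,1,1,1).

Boundary ∂_2: C_2 → C_1 acts by ∂[p,q,r] = [q,r] − [p,r] + [p,q]. For instance
  ∂[0,3,4] = [3,4] − [0,4] + [0,3],
  ∂[1,3,6] = [3,6] − [1,6] + [1,3].
The 18×12 boundary matrix has rank 12 and Smith normal form diag(1,1,1,1,1,1,1,1,1,1,1,2).

Computing H_k = (kernel of ∂_k) / (image of ∂_{k+1}):

  H_0: rank C_0 − rank ∂_1 = 7 − 6 = 1, and the invariant factors of ∂_1 are all 1, so H_0 ≅ Z.

(K is a triangulation of the real projective plane RP^2.)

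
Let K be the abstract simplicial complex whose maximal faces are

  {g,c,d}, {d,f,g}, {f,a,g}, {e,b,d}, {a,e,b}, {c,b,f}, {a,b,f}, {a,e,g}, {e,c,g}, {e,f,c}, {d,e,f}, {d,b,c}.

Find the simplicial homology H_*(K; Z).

Fix the vertex order a < b < c < d < e < f < g and write every simplex with vertices in increasing order. Then dim K = 2 and the simplices of K are:

  0-simplices (7): a, b, c, d, e, f, g
  1-simplices (18): ab, ae, af, ag, bc, bd, be, bf, cd, ce, cf, cg, de, df, dg, ef, eg, fg
  2-simplices (12): abe, abf, aeg, afg, bcd, bcf, bde, cdg, cef, ceg, def, dfg

so the chain groups are C_0 ≅ Z^7, C_1 ≅ Z^18, C_2 ≅ Z^12.

Boundary ∂_1: C_1 → C_0 maps an edge to its endpoints' difference, ∂[p,q] = q − p. For instance
  ∂ab = b − a.
This gives a 7×18 integer matrix of rank 6; reducing to Smith normal form yields diagonal entries (1,1,1,1,1,1).

The boundary map ∂_2: C_2 → C_1 maps a triangle to the signed sum of its edges. For instance
  ∂aeg = eg − ag + ae,
  ∂dfg = fg − dg + df.
As a 18×12 matrix over Z this has rank 12, with invariant factors (1,1,1,1,1,1,1,1,1,1,1,2).

Reading off H_k = ker ∂_k / im ∂_{k+1}:

  H_0: rank C_0 − rank ∂_1 = 7 − 6 = 1, and the invariant factors of ∂_1 are all 1, so H_0 ≅ Z.
  H_1: rank ker ∂_1 − rank ∂_2 = (18 − 6) − 12 = 0, and ∂_2 has invariant factor 2 > 1, so H_1 ≅ Z/2.
  H_2: rank ker ∂_2 − rank ∂_3 = (12 − 12) − 0 = 0, and there is no ∂_3, so H_2 ≅ 0.

As a check, the Euler characteristic is 7 − 18 + 12 = 1, which agrees with 1 − 0 + 0 = 1.

H_0 = Z,  H_1 = Z/2,  H_2 = 0.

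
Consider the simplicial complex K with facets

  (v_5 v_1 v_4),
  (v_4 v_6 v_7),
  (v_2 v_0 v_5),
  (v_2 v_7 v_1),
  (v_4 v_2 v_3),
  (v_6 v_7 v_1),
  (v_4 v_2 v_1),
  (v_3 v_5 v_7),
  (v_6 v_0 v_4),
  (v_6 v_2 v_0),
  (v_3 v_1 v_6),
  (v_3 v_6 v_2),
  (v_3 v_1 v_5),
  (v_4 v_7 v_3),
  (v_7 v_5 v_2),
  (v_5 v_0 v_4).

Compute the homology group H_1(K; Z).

H_1 ≅ Z^2.

Fix the vertex order v_0 < v_1 < v_2 < v_3 < v_4 < v_5 < v_6 < v_7 and write every simplex with vertices in increasing order. Then dim K = 2 and the simplices of K are:

  0-simplices (8): [v_0], [v_1], [v_2], [v_3], [v_4], [v_5], [v_6], [v_7]
  1-simplices (24): (24 of them)
  2-simplices (16): (16 of them)

giving chain groups C_0 ≅ Z^8, C_1 ≅ Z^24, C_2 ≅ Z^16.

Boundary ∂_1: C_1 → C_0 is given by ∂[p,q] = [q] − [p].
The 8×24 boundary matrix has rank 7 and Smith normal form diag(1,1,1,1,1,1,1).

The boundary map ∂_2: C_2 → C_1 acts by ∂[p,q,r] = [q,r] − [p,r] + [p,q]. For instance
  ∂[v_2,v_5,v_7] = [v_5,v_7] − [v_2,v_7] + [v_2,v_5],
  ∂[v_3,v_4,v_7] = [v_4,v_7] − [v_3,v_7] + [v_3,v_4].
The 24×16 boundary matrix has rank 15 and Smith normal form diag(1,1,1,1,1,1,1,1,1,1,1,1,1,1,1).

Computing H_k = (kernel of ∂_k) / (image of ∂_{k+1}):

  H_1: rank ker ∂_1 − rank ∂_2 = (24 − 7) − 15 = 2, and the invariant factors of ∂_2 are all 1, so H_1 = Z^2.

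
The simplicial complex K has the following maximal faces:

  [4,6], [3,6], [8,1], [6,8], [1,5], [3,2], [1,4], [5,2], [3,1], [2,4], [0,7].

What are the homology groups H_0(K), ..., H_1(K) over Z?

H_0 = Z^2,  H_1 = Z^4.

Order the vertices as 0 < 1 < 2 < 3 < 4 < 5 < 6 < 7 < 8. Listing each simplex with vertices in this order, K has dimension 1 with simplices:

  0-simplices (9): [0], [1], [2], [3], [4], [5], [6], [7], [8]
  1-simplices (11): [0,7], [1,3], [1,4], [1,5], [1,8], [2,3], [2,4], [2,5], [3,6], [4,6], [6,8]

Hence C_0 ≅ Z^9, C_1 ≅ Z^11.

The boundary map ∂_1: C_1 → C_0 sends each edge [p,q] (with p < q) to q − p.
The 9×11 boundary matrix has rank 7 and Smith normal form diag(1,1,1,1,1,1,1).

Now H_k = ker ∂_k / im ∂_{k+1}, so:

  H_0: rank C_0 − rank ∂_1 = 9 − 7 = 2, and the invariant factors of ∂_1 are all 1, so H_0 = Z^2.
  H_1: rank ker ∂_1 − rank ∂_2 = (11 − 7) − 0 = 4, and there is no ∂_2, so H_1 = Z^4.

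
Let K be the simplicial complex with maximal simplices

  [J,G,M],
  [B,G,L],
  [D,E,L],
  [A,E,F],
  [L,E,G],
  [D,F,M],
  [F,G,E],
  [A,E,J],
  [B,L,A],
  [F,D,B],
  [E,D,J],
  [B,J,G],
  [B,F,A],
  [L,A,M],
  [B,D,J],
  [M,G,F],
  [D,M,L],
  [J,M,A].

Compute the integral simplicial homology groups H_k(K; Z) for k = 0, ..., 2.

Take the total order A < B < D < E < F < G < J < L < M on the vertex set. Then K (dimension 2) consists of the simplices:

  0-simplices (9): A, B, D, E, F, G, J, L, M
  1-simplices (27): AB, AE, AF, AJ, AL, AM, BD, BF, BG, BJ, BL, DE, DF, DJ, DL, DM, EF, EG, EJ, EL, FG, FM, GJ, GL, GM, JM, LM
  2-simplices (18): ABF, ABL, AEF, AEJ, AJM, ALM, BDF, BDJ, BGJ, BGL, DEJ, DEL, DFM, DLM, EFG, EGL, FGM, GJM

so the chain groups are C_0 ≅ Z^9, C_1 ≅ Z^27, C_2 ≅ Z^18.

∂_1: C_1 → C_0 maps an edge to its endpoints' difference, ∂[p,q] = q − p.
As a 9×27 matrix over Z this has rank 8, with invariant factors (1,1,1,1,1,1,1,1).

The boundary map ∂_2: C_2 → C_1 sends each 2-simplex [p,q,r] to [q,r] − [p,r] + [p,q]. For instance
  ∂AEF = EF − AF + AE,
  ∂EFG = FG − EG + EF.
The 27×18 boundary matrix has rank 17 and Smith normal form diag(1,1,1,1,1,1,1,1,1,1,1,1,1,1,1,1,1).

Now H_k = ker ∂_k / im ∂_{k+1}, so:

  H_0: rank C_0 − rank ∂_1 = 9 − 8 = 1, and the invariant factors of ∂_1 are all 1, so H_0 ≅ Z.
  H_1: rank ker ∂_1 − rank ∂_2 = (27 − 8) − 17 = 2, and the invariant factors of ∂_2 are all 1, so H_1 ≅ Z^2.
  H_2: rank ker ∂_2 − rank ∂_3 = (18 − 17) − 0 = 1, and there is no ∂_3, so H_2 ≅ Z.

H_0 = Z,  H_1 = Z^2,  H_2 = Z.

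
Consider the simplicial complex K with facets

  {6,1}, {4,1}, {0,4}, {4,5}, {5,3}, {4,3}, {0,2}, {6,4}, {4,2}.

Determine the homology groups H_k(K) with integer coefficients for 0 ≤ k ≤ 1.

Fix the vertex order 0 < 1 < 2 < 3 < 4 < 5 < 6 and write every simplex with vertices in increasing order. Then dim K = 1 and the simplices of K are:

  0-simplices (7): [0], [1], [2], [3], [4], [5], [6]
  1-simplices (9): [0,2], [0,4], [1,4], [1,6], [2,4], [3,4], [3,5], [4,5], [4,6]

giving chain groups C_0 ≅ Z^7, C_1 ≅ Z^9.

The boundary map ∂_1: C_1 → C_0 maps an edge to its endpoints' difference, ∂[p,q] = q − p. For instance
  ∂[4,5] = [5] − [4].
The 7×9 boundary matrix has rank 6 and Smith normal form diag(1,1,1,1,1,1).

Now H_k = ker ∂_k / im ∂_{k+1}, so:

  H_0: rank C_0 − rank ∂_1 = 7 − 6 = 1, and the invariant factors of ∂_1 are all 1, so H_0 ≅ Z.
  H_1: rank ker ∂_1 − rank ∂_2 = (9 − 6) − 0 = 3, and there is no ∂_2, so H_1 ≅ Z^3.

(K is a triangulation of a wedge of 3 circles.)

H_0 = Z,  H_1 = Z^3.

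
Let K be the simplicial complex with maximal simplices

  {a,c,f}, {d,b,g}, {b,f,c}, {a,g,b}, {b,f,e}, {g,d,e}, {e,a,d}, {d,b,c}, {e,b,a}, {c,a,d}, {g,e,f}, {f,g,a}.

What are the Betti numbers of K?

b_0 = 1, b_1 = 0, b_2 = 0.

Fix the vertex order a < b < c < d < e < f < g and write every simplex with vertices in increasing order. Then dim K = 2 and the simplices of K are:

  0-simplices (7): a, b, c, d, e, f, g
  1-simplices (18): ab, ac, ad, ae, af, ag, bc, bd, be, bf, bg, cd, cf, de, dg, ef, eg, fg
  2-simplices (12): abe, abg, acd, acf, ade, afg, bcd, bcf, bdg, bef, deg, efg

so the chain groups are C_0 ≅ Z^7, C_1 ≅ Z^18, C_2 ≅ Z^12.

Boundary ∂_1: C_1 → C_0 sends each edge [p,q] (with p < q) to q − p. For instance
  ∂bf = f − b.
The 7×18 boundary matrix has rank 6 and Smith normal form diag(1,1,1,1,1,1).

Boundary ∂_2: C_2 → C_1 maps a triangle to the signed sum of its edges. For instance
  ∂bcf = cf − bf + bc,
  ∂ade = de − ae + ad.
As a 18×12 matrix over Z this has rank 12, with invariant factors (1,1,1,1,1,1,1,1,1,1,1,2).

From H_k ≅ ker(∂_k) / im(∂_{k+1}) we obtain:

  H_0: rank C_0 − rank ∂_1 = 7 − 6 = 1, and the invariant factors of ∂_1 are all 1, so H_0 ≅ Z.
  H_1: rank ker ∂_1 − rank ∂_2 = (18 − 6) − 12 = 0, and ∂_2 has invariant factor 2 > 1, so H_1 ≅ Z/2.
  H_2: rank ker ∂_2 − rank ∂_3 = (12 − 12) − 0 = 0, and there is no ∂_3, so H_2 ≅ 0.

Hence the Betti numbers are b_0 = 1, b_1 = 0, b_2 = 0.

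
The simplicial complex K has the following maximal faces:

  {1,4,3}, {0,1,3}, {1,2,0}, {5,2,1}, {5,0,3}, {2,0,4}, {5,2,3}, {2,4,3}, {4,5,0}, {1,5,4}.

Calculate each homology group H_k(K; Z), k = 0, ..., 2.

Fix the vertex order 0 < 1 < 2 < 3 < 4 < 5 and write every simplex with vertices in increasing order. Then dim K = 2 and the simplices of K are:

  0-simplices (6): [0], [1], [2], [3], [4], [5]
  1-simplices (15): [0,1], [0,2], [0,3], [0,4], [0,5], [1,2], [1,3], [1,4], [1,5], [2,3], [2,4], [2,5], [3,4], [3,5], [4,5]
  2-simplices (10): [0,1,2], [0,1,3], [0,2,4], [0,3,5], [0,4,5], [1,2,5], [1,3,4], [1,4,5], [2,3,4], [2,3,5]

so the chain groups are C_0 ≅ Z^6, C_1 ≅ Z^15, C_2 ≅ Z^10.

The boundary map ∂_1: C_1 → C_0 sends each edge [p,q] (with p < q) to q − p. For instance
  ∂[2,4] = [4] − [2].
The resulting 6×15 matrix has rank 5, and its Smith normal form has invariant factors (1,1,1,1,1).

The boundary map ∂_2: C_2 → C_1 maps a triangle to the signed sum of its edges. For instance
  ∂[1,2,5] = [2,5] − [1,5] + [1,2],
  ∂[2,3,4] = [3,4] − [2,4] + [2,3].
This gives a 15×10 integer matrix of rank 10; reducing to Smith normal form yields diagonal entries (1,1,1,1,1,1,1,1,1,2).

Now H_k = ker ∂_k / im ∂_{k+1}, so:

  H_0: rank C_0 − rank ∂_1 = 6 − 5 = 1, and the invariant factors of ∂_1 are all 1, so H_0 = Z.
  H_1: rank ker ∂_1 − rank ∂_2 = (15 − 5) − 10 = 0, and ∂_2 has invariant factor 2 > 1, so H_1 = Z/2.
  H_2: rank ker ∂_2 − rank ∂_3 = (10 − 10) − 0 = 0, and there is no ∂_3, so H_2 = 0.

As a check, the Euler characteristic is 6 − 15 + 10 = 1, which agrees with 1 − 0 + 0 = 1.

H_0 ≅ Z,  H_1 ≅ Z/2,  H_2 = 0.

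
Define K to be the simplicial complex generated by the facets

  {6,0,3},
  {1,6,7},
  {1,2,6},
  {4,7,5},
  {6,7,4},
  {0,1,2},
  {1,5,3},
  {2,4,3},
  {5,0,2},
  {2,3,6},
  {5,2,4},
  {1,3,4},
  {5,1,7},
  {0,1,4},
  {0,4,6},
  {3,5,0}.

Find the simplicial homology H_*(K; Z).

K has 8 vertices, 24 edges, 16 triangles.
rank ∂_0 = 0, rank ∂_1 = 7 ⇒ b_0 = 8 − 0 − 7 = 1; all invariant factors of ∂_1 are 1 so no torsion. So H_0 ≅ Z.
rank ∂_1 = 7, rank ∂_2 = 15 ⇒ b_1 = 24 − 7 − 15 = 2; all invariant factors of ∂_2 are 1 so no torsion. So H_1 ≅ Z^2.
rank ∂_2 = 15, rank ∂_3 = 0 ⇒ b_2 = 16 − 15 − 0 = 1. So H_2 ≅ Z.

H_0 ≅ Z,  H_1 ≅ Z^2,  H_2 ≅ Z.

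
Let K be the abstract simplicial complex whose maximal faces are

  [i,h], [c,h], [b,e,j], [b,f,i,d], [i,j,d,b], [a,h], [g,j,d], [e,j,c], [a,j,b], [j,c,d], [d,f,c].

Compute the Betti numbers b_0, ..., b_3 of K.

b_0 = 1, b_1 = 2, b_2 = 0, b_3 = 0.

K has 10 vertices, 22 edges, 13 triangles, 2 3-simplices.
rank ∂_0 = 0, rank ∂_1 = 9 ⇒ b_0 = 10 − 0 − 9 = 1; all invariant factors of ∂_1 are 1 so no torsion. So H_0 ≅ Z.
rank ∂_1 = 9, rank ∂_2 = 11 ⇒ b_1 = 22 − 9 − 11 = 2; all invariant factors of ∂_2 are 1 so no torsion. So H_1 ≅ Z^2.
rank ∂_2 = 11, rank ∂_3 = 2 ⇒ b_2 = 13 − 11 − 2 = 0; all invariant factors of ∂_3 are 1 so no torsion. So H_2 ≅ 0.
rank ∂_3 = 2, rank ∂_4 = 0 ⇒ b_3 = 2 − 2 − 0 = 0. So H_3 ≅ 0.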